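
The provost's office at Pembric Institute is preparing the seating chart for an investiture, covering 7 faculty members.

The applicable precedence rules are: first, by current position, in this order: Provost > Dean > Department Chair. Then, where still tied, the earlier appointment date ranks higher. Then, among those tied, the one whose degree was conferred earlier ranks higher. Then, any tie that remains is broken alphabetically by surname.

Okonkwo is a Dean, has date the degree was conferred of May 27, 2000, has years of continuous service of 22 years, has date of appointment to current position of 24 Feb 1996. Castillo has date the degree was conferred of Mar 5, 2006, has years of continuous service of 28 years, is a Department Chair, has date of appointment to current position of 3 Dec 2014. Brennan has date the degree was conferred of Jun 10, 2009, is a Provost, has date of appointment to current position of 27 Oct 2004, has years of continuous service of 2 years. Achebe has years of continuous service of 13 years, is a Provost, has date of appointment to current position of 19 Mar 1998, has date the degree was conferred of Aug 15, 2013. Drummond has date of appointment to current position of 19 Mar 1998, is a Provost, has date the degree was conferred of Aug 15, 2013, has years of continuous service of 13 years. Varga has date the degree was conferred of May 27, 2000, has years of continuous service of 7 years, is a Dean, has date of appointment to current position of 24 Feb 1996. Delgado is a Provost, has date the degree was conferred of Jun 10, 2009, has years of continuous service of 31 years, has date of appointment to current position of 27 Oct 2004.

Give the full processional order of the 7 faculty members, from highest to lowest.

Achebe, Drummond, Brennan, Delgado, Okonkwo, Varga, Castillo

By current position: Achebe, Drummond, Brennan and Delgado (Provost); then Okonkwo and Varga (Dean); then Castillo (Department Chair).
Among Achebe, Drummond, Brennan and Delgado, by date of appointment to current position (earlier first): Achebe and Drummond (19 Mar 1998) before Brennan and Delgado (27 Oct 2004).
Achebe and Drummond both have date the degree was conferred Aug 15, 2013, so the next rule applies.
Among Achebe and Drummond, alphabetically by surname: Achebe before Drummond.
Brennan and Delgado both have date the degree was conferred Jun 10, 2009, so the next rule applies.
Among Brennan and Delgado, alphabetically by surname: Brennan before Delgado.
Okonkwo and Varga both have date of appointment to current position 24 Feb 1996, so the next rule applies.
Okonkwo and Varga both have date the degree was conferred May 27, 2000, so the next rule applies.
Among Okonkwo and Varga, alphabetically by surname: Okonkwo before Varga.
Full order: Achebe, Drummond, Brennan, Delgado, Okonkwo, Varga, Castillo.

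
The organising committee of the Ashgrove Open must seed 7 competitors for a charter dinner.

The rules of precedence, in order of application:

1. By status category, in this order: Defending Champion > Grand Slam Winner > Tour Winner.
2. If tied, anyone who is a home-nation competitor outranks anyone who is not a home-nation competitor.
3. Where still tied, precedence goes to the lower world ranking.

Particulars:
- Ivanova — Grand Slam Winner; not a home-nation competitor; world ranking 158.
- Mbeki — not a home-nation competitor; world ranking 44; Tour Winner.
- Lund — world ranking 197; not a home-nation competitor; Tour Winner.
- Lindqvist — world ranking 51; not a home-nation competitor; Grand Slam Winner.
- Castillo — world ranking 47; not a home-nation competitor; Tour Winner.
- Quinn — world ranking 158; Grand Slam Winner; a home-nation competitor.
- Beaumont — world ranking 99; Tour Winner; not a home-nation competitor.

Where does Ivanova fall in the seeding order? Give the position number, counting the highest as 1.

By status category: Quinn, Lindqvist and Ivanova (Grand Slam Winner); then Mbeki, Castillo, Beaumont and Lund (Tour Winner).
Among Quinn, Lindqvist and Ivanova, a home-nation competitor before not a home-nation competitor: Quinn (a home-nation competitor) before Lindqvist and Ivanova (not a home-nation competitor).
Among Lindqvist and Ivanova, by world ranking (lower first): Lindqvist (51) before Ivanova (158).
Mbeki, Castillo, Beaumont and Lund are each not a home-nation competitor, so the next rule applies.
Among Mbeki, Castillo, Beaumont and Lund, by world ranking (lower first): Mbeki (44) before Castillo (47) before Beaumont (99) before Lund (197).
Order: Quinn, Lindqvist, Ivanova, Mbeki, Castillo, Beaumont, Lund. So position 3.

3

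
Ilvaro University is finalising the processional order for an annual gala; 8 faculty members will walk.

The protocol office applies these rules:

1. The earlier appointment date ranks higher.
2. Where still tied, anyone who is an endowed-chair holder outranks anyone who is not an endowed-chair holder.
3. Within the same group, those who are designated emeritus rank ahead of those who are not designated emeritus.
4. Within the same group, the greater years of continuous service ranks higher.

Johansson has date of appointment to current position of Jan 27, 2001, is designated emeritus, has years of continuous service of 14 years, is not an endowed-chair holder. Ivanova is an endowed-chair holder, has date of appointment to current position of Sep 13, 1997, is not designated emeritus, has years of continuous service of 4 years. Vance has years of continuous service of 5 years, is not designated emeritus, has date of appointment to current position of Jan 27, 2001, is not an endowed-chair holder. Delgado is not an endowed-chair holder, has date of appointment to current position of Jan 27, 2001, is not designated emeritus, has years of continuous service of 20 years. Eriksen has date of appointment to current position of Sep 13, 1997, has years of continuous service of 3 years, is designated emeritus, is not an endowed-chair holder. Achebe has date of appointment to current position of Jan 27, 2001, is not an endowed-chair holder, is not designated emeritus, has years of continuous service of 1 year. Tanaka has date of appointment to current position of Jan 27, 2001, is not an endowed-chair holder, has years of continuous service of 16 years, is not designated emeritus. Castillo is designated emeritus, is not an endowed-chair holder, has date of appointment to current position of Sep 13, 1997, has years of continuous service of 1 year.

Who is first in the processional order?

Ivanova

By date of appointment to current position (earlier first): Ivanova, Eriksen and Castillo (each Sep 13, 1997); then Johansson, Delgado, Tanaka, Vance and Achebe (each Jan 27, 2001).
Among Ivanova, Eriksen and Castillo, an endowed-chair holder before not an endowed-chair holder: Ivanova (an endowed-chair holder) before Eriksen and Castillo (not an endowed-chair holder).
Eriksen and Castillo are each designated emeritus, so the next rule applies.
Among Eriksen and Castillo, by years of continuous service (higher first): Eriksen (3 years) before Castillo (1 year).
Johansson, Delgado, Tanaka, Vance and Achebe are each not an endowed-chair holder, so the next rule applies.
Among Johansson, Delgado, Tanaka, Vance and Achebe, designated emeritus before not designated emeritus: Johansson (designated emeritus) before Delgado, Tanaka, Vance and Achebe (not designated emeritus).
Among Delgado, Tanaka, Vance and Achebe, by years of continuous service (higher first): Delgado (20 years) before Tanaka (16 years) before Vance (5 years) before Achebe (1 year).
Order: Ivanova, Eriksen, Castillo, Johansson, Delgado, Tanaka, Vance, Achebe.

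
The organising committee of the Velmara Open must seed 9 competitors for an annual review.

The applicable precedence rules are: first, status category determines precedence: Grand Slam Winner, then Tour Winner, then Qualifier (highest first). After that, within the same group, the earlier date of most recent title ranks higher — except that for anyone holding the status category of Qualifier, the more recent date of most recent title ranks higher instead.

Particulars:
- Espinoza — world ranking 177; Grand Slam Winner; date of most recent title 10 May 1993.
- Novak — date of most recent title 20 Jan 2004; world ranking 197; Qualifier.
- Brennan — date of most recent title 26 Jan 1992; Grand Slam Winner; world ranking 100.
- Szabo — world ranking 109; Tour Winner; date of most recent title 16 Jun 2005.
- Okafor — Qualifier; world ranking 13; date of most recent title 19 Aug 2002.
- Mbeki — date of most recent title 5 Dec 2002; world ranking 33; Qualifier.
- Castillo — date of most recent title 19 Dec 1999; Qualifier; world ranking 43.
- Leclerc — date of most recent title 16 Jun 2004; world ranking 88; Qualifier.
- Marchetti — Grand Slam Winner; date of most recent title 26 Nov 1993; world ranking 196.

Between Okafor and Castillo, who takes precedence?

Okafor

By status category: Brennan, Espinoza and Marchetti (Grand Slam Winner); then Szabo (Tour Winner); then Leclerc, Novak, Mbeki, Okafor and Castillo (Qualifier).
Among Brennan, Espinoza and Marchetti, by date of most recent title (earlier first): Brennan (26 Jan 1992) before Espinoza (10 May 1993) before Marchetti (26 Nov 1993).
Among Leclerc, Novak, Mbeki, Okafor and Castillo, by date of most recent title (later first) (reversed rule for this group): Leclerc (16 Jun 2004) before Novak (20 Jan 2004) before Mbeki (5 Dec 2002) before Okafor (19 Aug 2002) before Castillo (19 Dec 1999).
So Okafor takes precedence.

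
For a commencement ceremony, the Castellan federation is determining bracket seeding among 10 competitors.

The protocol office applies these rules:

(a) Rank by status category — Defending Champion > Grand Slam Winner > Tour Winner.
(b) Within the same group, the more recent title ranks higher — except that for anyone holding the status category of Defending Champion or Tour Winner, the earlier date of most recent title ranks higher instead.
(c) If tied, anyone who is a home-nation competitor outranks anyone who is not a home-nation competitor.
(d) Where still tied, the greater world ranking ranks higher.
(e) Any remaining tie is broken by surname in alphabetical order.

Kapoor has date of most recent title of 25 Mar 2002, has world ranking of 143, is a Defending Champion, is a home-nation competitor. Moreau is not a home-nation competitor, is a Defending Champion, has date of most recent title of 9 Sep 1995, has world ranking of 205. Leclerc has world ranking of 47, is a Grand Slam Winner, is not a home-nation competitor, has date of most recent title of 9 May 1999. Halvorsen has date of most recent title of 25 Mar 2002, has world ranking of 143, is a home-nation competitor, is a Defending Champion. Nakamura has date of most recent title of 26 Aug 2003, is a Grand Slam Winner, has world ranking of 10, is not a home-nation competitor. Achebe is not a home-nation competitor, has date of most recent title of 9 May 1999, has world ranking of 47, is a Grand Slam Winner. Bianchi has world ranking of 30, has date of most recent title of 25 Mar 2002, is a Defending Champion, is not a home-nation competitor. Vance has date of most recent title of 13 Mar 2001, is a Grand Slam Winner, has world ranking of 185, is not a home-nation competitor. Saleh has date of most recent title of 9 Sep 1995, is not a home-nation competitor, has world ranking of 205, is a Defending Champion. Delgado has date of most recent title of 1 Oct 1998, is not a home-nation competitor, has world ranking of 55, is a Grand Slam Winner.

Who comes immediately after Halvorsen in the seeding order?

Kapoor

By status category: Moreau, Saleh, Halvorsen, Kapoor and Bianchi (Defending Champion); then Nakamura, Vance, Achebe, Leclerc and Delgado (Grand Slam Winner).
Among Moreau, Saleh, Halvorsen, Kapoor and Bianchi, by date of most recent title (earlier first) (reversed rule for this group): Moreau and Saleh (9 Sep 1995) before Halvorsen, Kapoor and Bianchi (25 Mar 2002).
Moreau and Saleh are each not a home-nation competitor, so the next rule applies.
Moreau and Saleh both have world ranking 205, so the next rule applies.
Among Moreau and Saleh, alphabetically by surname: Moreau before Saleh.
Among Halvorsen, Kapoor and Bianchi, a home-nation competitor before not a home-nation competitor: Halvorsen and Kapoor (a home-nation competitor) before Bianchi (not a home-nation competitor).
Halvorsen and Kapoor both have world ranking 143, so the next rule applies.
Among Halvorsen and Kapoor, alphabetically by surname: Halvorsen before Kapoor.
Among Nakamura, Vance, Achebe, Leclerc and Delgado, by date of most recent title (later first): Nakamura (26 Aug 2003) before Vance (13 Mar 2001) before Achebe and Leclerc (9 May 1999) before Delgado (1 Oct 1998).
Achebe and Leclerc are each not a home-nation competitor, so the next rule applies.
Achebe and Leclerc both have world ranking 47, so the next rule applies.
Among Achebe and Leclerc, alphabetically by surname: Achebe before Leclerc.
Order: Moreau, Saleh, Halvorsen, Kapoor, Bianchi, Nakamura, Vance, Achebe, Leclerc, Delgado.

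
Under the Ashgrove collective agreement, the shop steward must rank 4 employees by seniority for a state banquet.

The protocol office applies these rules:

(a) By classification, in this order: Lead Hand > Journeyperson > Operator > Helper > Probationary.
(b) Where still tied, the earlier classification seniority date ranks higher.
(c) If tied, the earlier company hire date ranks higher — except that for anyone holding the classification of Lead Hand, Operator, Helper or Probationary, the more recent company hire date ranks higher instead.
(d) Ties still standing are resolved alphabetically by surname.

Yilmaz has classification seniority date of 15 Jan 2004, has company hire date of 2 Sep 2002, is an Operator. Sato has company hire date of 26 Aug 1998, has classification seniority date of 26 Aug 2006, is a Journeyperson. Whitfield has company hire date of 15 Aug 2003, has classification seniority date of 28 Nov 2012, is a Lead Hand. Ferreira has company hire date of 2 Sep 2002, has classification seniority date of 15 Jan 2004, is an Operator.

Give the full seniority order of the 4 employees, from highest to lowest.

By classification: Whitfield (Lead Hand); then Sato (Journeyperson); then Ferreira and Yilmaz (Operator).
Ferreira and Yilmaz both have classification seniority date 15 Jan 2004, so the next rule applies.
Ferreira and Yilmaz both have company hire date 2 Sep 2002, so the next rule applies.
Among Ferreira and Yilmaz, alphabetically by surname: Ferreira before Yilmaz.
Full order: Whitfield, Sato, Ferreira, Yilmaz.

Whitfield, Sato, Ferreira, Yilmaz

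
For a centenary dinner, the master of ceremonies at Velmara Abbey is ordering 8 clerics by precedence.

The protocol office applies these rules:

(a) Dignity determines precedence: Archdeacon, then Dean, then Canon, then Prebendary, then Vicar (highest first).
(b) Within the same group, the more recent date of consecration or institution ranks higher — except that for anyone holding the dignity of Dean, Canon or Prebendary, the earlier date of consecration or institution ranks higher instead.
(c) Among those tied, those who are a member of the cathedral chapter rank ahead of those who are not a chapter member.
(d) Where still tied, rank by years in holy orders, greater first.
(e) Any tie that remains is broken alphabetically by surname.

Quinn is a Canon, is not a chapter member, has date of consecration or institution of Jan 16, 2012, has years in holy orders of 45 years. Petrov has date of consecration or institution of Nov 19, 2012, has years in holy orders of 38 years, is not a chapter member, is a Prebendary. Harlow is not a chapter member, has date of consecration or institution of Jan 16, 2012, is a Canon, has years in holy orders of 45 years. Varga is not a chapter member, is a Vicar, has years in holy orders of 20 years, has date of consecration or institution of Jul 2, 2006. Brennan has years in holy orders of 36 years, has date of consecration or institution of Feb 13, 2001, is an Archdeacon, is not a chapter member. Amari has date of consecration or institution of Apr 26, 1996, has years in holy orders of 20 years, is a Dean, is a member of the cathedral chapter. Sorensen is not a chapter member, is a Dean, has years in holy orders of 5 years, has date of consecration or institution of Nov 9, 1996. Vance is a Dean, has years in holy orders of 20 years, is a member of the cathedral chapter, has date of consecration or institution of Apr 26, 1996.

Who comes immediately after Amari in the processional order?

By dignity: Brennan (Archdeacon); then Amari, Vance and Sorensen (Dean); then Harlow and Quinn (Canon); then Petrov (Prebendary); then Varga (Vicar).
Among Amari, Vance and Sorensen, by date of consecration or institution (earlier first) (reversed rule for this group): Amari and Vance (Apr 26, 1996) before Sorensen (Nov 9, 1996).
Amari and Vance are each a member of the cathedral chapter, so the next rule applies.
Amari and Vance both have years in holy orders 20 years, so the next rule applies.
Among Amari and Vance, alphabetically by surname: Amari before Vance.
Harlow and Quinn both have date of consecration or institution Jan 16, 2012, so the next rule applies.
Harlow and Quinn are each not a chapter member, so the next rule applies.
Harlow and Quinn both have years in holy orders 45 years, so the next rule applies.
Among Harlow and Quinn, alphabetically by surname: Harlow before Quinn.
Order: Brennan, Amari, Vance, Sorensen, Harlow, Quinn, Petrov, Varga.

Vance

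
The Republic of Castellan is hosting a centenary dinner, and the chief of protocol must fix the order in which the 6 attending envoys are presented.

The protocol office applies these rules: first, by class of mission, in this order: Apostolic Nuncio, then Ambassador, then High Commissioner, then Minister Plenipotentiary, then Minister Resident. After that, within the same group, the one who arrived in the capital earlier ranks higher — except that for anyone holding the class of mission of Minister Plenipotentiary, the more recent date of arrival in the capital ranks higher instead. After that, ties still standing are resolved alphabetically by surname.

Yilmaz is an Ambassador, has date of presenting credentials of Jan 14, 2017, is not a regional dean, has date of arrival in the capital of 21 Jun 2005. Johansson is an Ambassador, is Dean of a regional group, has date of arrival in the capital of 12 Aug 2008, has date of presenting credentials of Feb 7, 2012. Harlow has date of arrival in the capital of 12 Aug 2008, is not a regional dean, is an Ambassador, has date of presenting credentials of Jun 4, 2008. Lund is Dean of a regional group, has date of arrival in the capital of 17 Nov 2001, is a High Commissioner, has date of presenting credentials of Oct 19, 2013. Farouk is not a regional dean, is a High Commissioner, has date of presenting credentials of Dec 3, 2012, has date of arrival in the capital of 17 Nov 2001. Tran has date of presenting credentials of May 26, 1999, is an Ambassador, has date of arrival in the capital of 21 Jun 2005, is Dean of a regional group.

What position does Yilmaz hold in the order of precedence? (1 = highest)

2

By class of mission: Tran, Yilmaz, Harlow and Johansson (Ambassador); then Farouk and Lund (High Commissioner).
Among Tran, Yilmaz, Harlow and Johansson, by date of arrival in the capital (earlier first): Tran and Yilmaz (21 Jun 2005) before Harlow and Johansson (12 Aug 2008).
Among Tran and Yilmaz, alphabetically by surname: Tran before Yilmaz.
Among Harlow and Johansson, alphabetically by surname: Harlow before Johansson.
Farouk and Lund both have date of arrival in the capital 17 Nov 2001, so the next rule applies.
Among Farouk and Lund, alphabetically by surname: Farouk before Lund.
Order: Tran, Yilmaz, Harlow, Johansson, Farouk, Lund. So position 2.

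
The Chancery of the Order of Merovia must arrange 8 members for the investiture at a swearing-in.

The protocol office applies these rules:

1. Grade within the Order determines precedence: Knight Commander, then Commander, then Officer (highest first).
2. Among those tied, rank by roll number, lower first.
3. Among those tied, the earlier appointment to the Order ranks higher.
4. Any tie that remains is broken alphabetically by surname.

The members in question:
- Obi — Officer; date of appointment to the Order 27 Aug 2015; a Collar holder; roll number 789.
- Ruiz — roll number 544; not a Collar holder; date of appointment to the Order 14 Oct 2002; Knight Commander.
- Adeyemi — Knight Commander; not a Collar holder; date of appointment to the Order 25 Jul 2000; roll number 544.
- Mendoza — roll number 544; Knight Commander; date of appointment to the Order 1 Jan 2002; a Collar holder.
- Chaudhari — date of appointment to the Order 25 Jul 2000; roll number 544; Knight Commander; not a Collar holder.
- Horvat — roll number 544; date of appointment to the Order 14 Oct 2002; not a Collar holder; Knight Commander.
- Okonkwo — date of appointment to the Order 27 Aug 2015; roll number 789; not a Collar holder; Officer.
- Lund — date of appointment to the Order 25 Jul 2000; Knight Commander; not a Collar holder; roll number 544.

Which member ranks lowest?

By grade within the Order: Adeyemi, Chaudhari, Lund, Mendoza, Horvat and Ruiz (Knight Commander); then Obi and Okonkwo (Officer).
Adeyemi, Chaudhari, Lund, Mendoza, Horvat and Ruiz all have roll number 544, so the next rule applies.
Among Adeyemi, Chaudhari, Lund, Mendoza, Horvat and Ruiz, by date of appointment to the Order (earlier first): Adeyemi, Chaudhari and Lund (25 Jul 2000) before Mendoza (1 Jan 2002) before Horvat and Ruiz (14 Oct 2002).
Among Adeyemi, Chaudhari and Lund, alphabetically by surname: Adeyemi before Chaudhari before Lund.
Among Horvat and Ruiz, alphabetically by surname: Horvat before Ruiz.
Obi and Okonkwo both have roll number 789, so the next rule applies.
Obi and Okonkwo both have date of appointment to the Order 27 Aug 2015, so the next rule applies.
Among Obi and Okonkwo, alphabetically by surname: Obi before Okonkwo.
Order: Adeyemi, Chaudhari, Lund, Mendoza, Horvat, Ruiz, Obi, Okonkwo.

Okonkwo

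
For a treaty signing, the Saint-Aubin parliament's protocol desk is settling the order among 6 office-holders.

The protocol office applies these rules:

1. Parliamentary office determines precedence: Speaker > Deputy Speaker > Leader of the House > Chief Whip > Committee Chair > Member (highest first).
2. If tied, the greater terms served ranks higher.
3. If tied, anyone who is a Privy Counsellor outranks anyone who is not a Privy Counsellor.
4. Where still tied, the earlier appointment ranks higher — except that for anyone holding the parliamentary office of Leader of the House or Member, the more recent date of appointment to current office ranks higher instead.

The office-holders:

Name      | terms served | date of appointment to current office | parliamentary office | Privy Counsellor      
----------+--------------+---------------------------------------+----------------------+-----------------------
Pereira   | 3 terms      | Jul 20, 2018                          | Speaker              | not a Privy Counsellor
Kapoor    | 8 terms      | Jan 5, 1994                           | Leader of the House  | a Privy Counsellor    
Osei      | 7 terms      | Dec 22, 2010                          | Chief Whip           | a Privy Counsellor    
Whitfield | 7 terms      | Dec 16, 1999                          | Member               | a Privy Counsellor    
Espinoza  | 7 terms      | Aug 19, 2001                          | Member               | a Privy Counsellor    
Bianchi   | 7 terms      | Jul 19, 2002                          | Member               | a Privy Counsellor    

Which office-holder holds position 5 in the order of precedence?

Espinoza

By parliamentary office: Pereira (Speaker); then Kapoor (Leader of the House); then Osei (Chief Whip); then Bianchi, Espinoza and Whitfield (Member).
Bianchi, Espinoza and Whitfield all have terms served 7 terms, so the next rule applies.
Bianchi, Espinoza and Whitfield are each a Privy Counsellor, so the next rule applies.
Among Bianchi, Espinoza and Whitfield, by date of appointment to current office (later first) (reversed rule for this group): Bianchi (Jul 19, 2002) before Espinoza (Aug 19, 2001) before Whitfield (Dec 16, 1999).
Order: Pereira, Kapoor, Osei, Bianchi, Espinoza, Whitfield.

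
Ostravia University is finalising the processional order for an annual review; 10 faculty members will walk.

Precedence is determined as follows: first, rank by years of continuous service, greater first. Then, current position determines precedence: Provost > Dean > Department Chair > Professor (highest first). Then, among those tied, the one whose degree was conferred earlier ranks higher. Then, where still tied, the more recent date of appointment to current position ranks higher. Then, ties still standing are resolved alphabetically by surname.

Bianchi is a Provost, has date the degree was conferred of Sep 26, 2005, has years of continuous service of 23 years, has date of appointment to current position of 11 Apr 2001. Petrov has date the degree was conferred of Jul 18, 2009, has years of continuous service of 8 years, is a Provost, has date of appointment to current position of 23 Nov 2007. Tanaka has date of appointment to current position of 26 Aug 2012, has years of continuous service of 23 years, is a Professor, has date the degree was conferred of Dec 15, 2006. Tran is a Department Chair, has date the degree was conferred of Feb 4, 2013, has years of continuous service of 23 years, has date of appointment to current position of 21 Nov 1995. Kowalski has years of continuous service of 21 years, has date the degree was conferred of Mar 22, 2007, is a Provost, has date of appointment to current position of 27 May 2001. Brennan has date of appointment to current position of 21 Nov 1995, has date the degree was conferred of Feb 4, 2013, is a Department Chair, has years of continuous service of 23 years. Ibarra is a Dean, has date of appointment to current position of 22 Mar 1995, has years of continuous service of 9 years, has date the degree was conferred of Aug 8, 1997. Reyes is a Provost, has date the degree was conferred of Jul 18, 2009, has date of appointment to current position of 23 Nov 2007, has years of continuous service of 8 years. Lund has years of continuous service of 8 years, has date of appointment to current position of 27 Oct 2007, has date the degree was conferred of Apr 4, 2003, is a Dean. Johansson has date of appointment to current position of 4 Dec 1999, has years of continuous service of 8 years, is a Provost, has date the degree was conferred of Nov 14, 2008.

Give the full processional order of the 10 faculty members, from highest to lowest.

Bianchi, Brennan, Tran, Tanaka, Kowalski, Ibarra, Johansson, Petrov, Reyes, Lund

By years of continuous service (higher first): Bianchi, Brennan, Tran and Tanaka (each 23 years); then Kowalski (21 years); then Ibarra (9 years); then Johansson, Petrov, Reyes and Lund (each 8 years).
Among Bianchi, Brennan, Tran and Tanaka, by current position: Bianchi (Provost) before Brennan and Tran (Department Chair) before Tanaka (Professor).
Brennan and Tran both have date the degree was conferred Feb 4, 2013, so the next rule applies.
Brennan and Tran both have date of appointment to current position 21 Nov 1995, so the next rule applies.
Among Brennan and Tran, alphabetically by surname: Brennan before Tran.
Among Johansson, Petrov, Reyes and Lund, by current position: Johansson, Petrov and Reyes (Provost) before Lund (Dean).
Among Johansson, Petrov and Reyes, by date the degree was conferred (earlier first): Johansson (Nov 14, 2008) before Petrov and Reyes (Jul 18, 2009).
Petrov and Reyes both have date of appointment to current position 23 Nov 2007, so the next rule applies.
Among Petrov and Reyes, alphabetically by surname: Petrov before Reyes.
Full order: Bianchi, Brennan, Tran, Tanaka, Kowalski, Ibarra, Johansson, Petrov, Reyes, Lund.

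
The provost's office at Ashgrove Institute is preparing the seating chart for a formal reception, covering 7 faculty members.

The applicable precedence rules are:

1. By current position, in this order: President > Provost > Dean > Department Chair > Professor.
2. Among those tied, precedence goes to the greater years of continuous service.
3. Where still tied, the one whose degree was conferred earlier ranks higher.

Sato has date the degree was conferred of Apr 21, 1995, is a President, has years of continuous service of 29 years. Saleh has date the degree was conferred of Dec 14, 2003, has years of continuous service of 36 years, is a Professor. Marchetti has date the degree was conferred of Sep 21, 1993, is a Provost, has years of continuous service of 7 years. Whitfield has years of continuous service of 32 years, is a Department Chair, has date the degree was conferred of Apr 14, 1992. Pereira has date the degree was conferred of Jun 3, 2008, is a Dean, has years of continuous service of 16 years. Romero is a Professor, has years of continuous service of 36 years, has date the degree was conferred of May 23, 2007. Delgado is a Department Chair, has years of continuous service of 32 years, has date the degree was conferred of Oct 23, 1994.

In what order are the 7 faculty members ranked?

By current position: Sato (President); then Marchetti (Provost); then Pereira (Dean); then Whitfield and Delgado (Department Chair); then Saleh and Romero (Professor).
Whitfield and Delgado both have years of continuous service 32 years, so the next rule applies.
Among Whitfield and Delgado, by date the degree was conferred (earlier first): Whitfield (Apr 14, 1992) before Delgado (Oct 23, 1994).
Saleh and Romero both have years of continuous service 36 years, so the next rule applies.
Among Saleh and Romero, by date the degree was conferred (earlier first): Saleh (Dec 14, 2003) before Romero (May 23, 2007).
Full order: Sato, Marchetti, Pereira, Whitfield, Delgado, Saleh, Romero.

Sato, Marchetti, Pereira, Whitfield, Delgado, Saleh, Romero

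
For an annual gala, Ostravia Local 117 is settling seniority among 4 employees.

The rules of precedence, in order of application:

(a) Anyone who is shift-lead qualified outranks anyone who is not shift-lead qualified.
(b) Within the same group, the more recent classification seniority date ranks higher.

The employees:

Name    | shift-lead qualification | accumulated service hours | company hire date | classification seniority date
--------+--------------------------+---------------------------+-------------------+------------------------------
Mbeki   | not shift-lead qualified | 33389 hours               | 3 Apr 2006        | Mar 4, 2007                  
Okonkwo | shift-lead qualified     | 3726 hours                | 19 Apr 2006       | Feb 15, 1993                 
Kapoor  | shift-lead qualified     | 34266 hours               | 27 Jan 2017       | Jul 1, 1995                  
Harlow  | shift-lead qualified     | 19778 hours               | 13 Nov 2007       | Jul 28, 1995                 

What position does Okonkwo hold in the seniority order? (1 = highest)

3

By the first rule: Harlow, Kapoor and Okonkwo (each shift-lead qualified); then Mbeki (not shift-lead qualified).
Among Harlow, Kapoor and Okonkwo, by classification seniority date (later first): Harlow (Jul 28, 1995) before Kapoor (Jul 1, 1995) before Okonkwo (Feb 15, 1993).
Order: Harlow, Kapoor, Okonkwo, Mbeki. So position 3.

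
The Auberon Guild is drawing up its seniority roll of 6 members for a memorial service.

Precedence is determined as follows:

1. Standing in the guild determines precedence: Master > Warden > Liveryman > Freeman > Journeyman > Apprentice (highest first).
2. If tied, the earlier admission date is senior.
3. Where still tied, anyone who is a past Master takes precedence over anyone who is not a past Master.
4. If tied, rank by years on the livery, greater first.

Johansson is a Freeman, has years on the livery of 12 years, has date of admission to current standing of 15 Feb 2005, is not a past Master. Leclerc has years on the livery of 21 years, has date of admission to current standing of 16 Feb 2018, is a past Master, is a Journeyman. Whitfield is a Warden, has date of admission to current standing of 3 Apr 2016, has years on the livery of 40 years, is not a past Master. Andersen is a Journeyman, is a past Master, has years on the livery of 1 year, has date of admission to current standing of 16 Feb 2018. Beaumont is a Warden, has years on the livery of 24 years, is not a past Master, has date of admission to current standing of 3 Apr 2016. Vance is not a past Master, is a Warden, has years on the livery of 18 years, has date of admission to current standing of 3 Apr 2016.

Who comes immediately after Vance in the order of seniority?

By standing in the guild: Whitfield, Beaumont and Vance (Warden); then Johansson (Freeman); then Leclerc and Andersen (Journeyman).
Whitfield, Beaumont and Vance all have date of admission to current standing 3 Apr 2016, so the next rule applies.
Whitfield, Beaumont and Vance are each not a past Master, so the next rule applies.
Among Whitfield, Beaumont and Vance, by years on the livery (higher first): Whitfield (40 years) before Beaumont (24 years) before Vance (18 years).
Leclerc and Andersen both have date of admission to current standing 16 Feb 2018, so the next rule applies.
Leclerc and Andersen are each a past Master, so the next rule applies.
Among Leclerc and Andersen, by years on the livery (higher first): Leclerc (21 years) before Andersen (1 year).
Order: Whitfield, Beaumont, Vance, Johansson, Leclerc, Andersen.

Johansson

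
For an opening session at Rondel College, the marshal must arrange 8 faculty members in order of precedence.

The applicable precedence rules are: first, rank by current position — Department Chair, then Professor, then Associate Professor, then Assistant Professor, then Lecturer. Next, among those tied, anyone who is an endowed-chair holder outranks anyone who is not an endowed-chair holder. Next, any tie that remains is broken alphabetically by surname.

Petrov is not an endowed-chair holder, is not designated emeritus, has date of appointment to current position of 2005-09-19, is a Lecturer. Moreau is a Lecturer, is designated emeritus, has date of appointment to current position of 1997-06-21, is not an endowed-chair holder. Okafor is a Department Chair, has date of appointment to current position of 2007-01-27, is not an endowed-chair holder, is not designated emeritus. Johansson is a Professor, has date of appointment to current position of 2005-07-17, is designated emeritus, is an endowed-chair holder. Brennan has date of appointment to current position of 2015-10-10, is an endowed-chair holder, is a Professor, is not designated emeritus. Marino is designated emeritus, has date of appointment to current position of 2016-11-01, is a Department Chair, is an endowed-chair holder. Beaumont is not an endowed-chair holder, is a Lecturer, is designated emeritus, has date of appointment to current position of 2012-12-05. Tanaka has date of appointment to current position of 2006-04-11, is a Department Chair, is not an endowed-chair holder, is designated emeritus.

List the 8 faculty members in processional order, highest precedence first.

Marino, Okafor, Tanaka, Brennan, Johansson, Beaumont, Moreau, Petrov

By current position: Marino, Okafor and Tanaka (Department Chair); then Brennan and Johansson (Professor); then Beaumont, Moreau and Petrov (Lecturer).
Among Marino, Okafor and Tanaka, an endowed-chair holder before not an endowed-chair holder: Marino (an endowed-chair holder) before Okafor and Tanaka (not an endowed-chair holder).
Among Okafor and Tanaka, alphabetically by surname: Okafor before Tanaka.
Brennan and Johansson are each an endowed-chair holder, so the next rule applies.
Among Brennan and Johansson, alphabetically by surname: Brennan before Johansson.
Beaumont, Moreau and Petrov are each not an endowed-chair holder, so the next rule applies.
Among Beaumont, Moreau and Petrov, alphabetically by surname: Beaumont before Moreau before Petrov.
Full order: Marino, Okafor, Tanaka, Brennan, Johansson, Beaumont, Moreau, Petrov.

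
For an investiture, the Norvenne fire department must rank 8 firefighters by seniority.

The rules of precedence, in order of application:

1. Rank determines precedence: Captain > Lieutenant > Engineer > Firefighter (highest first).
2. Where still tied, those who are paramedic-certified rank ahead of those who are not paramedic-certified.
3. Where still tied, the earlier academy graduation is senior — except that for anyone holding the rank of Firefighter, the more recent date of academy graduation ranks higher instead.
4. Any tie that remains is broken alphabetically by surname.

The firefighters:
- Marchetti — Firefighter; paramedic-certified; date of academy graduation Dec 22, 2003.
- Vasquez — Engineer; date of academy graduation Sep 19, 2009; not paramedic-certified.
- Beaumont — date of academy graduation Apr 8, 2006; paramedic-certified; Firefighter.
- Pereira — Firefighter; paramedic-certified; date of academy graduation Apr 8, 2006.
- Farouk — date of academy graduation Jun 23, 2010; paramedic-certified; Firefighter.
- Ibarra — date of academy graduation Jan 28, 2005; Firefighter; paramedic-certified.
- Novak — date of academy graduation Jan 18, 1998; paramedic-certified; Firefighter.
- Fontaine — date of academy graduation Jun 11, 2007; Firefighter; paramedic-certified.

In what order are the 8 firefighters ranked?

Vasquez, Farouk, Fontaine, Beaumont, Pereira, Ibarra, Marchetti, Novak

By rank: Vasquez (Engineer); then Farouk, Fontaine, Beaumont, Pereira, Ibarra, Marchetti and Novak (Firefighter).
Farouk, Fontaine, Beaumont, Pereira, Ibarra, Marchetti and Novak are each paramedic-certified, so the next rule applies.
Among Farouk, Fontaine, Beaumont, Pereira, Ibarra, Marchetti and Novak, by date of academy graduation (later first) (reversed rule for this group): Farouk (Jun 23, 2010) before Fontaine (Jun 11, 2007) before Beaumont and Pereira (Apr 8, 2006) before Ibarra (Jan 28, 2005) before Marchetti (Dec 22, 2003) before Novak (Jan 18, 1998).
Among Beaumont and Pereira, alphabetically by surname: Beaumont before Pereira.
Full order: Vasquez, Farouk, Fontaine, Beaumont, Pereira, Ibarra, Marchetti, Novak.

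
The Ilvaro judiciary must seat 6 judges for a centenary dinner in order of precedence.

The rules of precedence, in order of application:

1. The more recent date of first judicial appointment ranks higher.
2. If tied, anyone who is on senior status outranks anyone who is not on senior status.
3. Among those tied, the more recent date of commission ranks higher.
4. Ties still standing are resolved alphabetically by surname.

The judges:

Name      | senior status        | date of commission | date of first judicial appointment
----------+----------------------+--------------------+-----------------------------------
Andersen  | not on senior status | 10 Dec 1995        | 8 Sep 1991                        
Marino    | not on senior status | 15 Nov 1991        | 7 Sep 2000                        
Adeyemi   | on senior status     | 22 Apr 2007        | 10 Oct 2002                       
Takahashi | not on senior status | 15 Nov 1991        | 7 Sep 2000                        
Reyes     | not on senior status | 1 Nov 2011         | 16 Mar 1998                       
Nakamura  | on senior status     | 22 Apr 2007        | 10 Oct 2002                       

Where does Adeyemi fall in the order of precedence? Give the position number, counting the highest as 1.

By date of first judicial appointment (later first): Adeyemi and Nakamura (both 10 Oct 2002); then Marino and Takahashi (both 7 Sep 2000); then Reyes (16 Mar 1998); then Andersen (8 Sep 1991).
Adeyemi and Nakamura are each on senior status, so the next rule applies.
Adeyemi and Nakamura both have date of commission 22 Apr 2007, so the next rule applies.
Among Adeyemi and Nakamura, alphabetically by surname: Adeyemi before Nakamura.
Marino and Takahashi are each not on senior status, so the next rule applies.
Marino and Takahashi both have date of commission 15 Nov 1991, so the next rule applies.
Among Marino and Takahashi, alphabetically by surname: Marino before Takahashi.
Order: Adeyemi, Nakamura, Marino, Takahashi, Reyes, Andersen. So position 1.

1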